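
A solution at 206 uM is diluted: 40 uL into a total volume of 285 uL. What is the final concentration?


C2 = C1 * V1 / V2
C2 = 206 * 40 / 285
C2 = 28.9123 uM

28.9123 uM


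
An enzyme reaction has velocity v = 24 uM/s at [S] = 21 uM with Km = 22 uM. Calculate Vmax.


Vmax = v * (Km + [S]) / [S]
Vmax = 24 * (22 + 21) / 21
Vmax = 49.1429 uM/s

49.1429 uM/s


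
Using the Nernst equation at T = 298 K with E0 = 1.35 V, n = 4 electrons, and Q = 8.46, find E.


E = E0 - (RT/nF) * ln(Q)
E = 1.35 - (8.314 * 298 / (4 * 96485)) * ln(8.46)
E = 1.3363 V

1.3363 V


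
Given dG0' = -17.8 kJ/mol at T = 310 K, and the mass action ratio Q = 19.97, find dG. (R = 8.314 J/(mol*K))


dG = dG0' + RT * ln(Q) / 1000
dG = -17.8 + 8.314 * 310 * ln(19.97) / 1000
dG = -10.0828 kJ/mol

-10.0828 kJ/mol


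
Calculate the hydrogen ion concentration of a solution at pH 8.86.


[H+] = 10^(-pH)
[H+] = 10^(-8.86)
[H+] = 1.380e-09 M

1.380e-09 M


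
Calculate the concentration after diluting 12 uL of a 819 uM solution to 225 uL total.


C2 = C1 * V1 / V2
C2 = 819 * 12 / 225
C2 = 43.68 uM

43.68 uM


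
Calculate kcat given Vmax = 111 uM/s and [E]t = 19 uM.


kcat = Vmax / [E]t
kcat = 111 / 19
kcat = 5.8421 s^-1

5.8421 s^-1


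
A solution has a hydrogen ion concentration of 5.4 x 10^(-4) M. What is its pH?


pH = -log10([H+])
pH = -log10(5.4 x 10^(-4))
pH = 3.2676

3.2676


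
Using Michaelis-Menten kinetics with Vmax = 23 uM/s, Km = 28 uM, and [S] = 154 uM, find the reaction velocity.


v = Vmax * [S] / (Km + [S])
v = 23 * 154 / (28 + 154)
v = 19.4615 uM/s

19.4615 uM/s


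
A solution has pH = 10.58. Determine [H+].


[H+] = 10^(-pH)
[H+] = 10^(-10.58)
[H+] = 2.630e-11 M

2.630e-11 M


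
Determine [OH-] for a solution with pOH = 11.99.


[OH-] = 10^(-pOH)
[OH-] = 10^(-11.99)
[OH-] = 1.023e-12 M

1.023e-12 M


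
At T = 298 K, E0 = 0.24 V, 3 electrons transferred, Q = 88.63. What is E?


E = E0 - (RT/nF) * ln(Q)
E = 0.24 - (8.314 * 298 / (3 * 96485)) * ln(88.63)
E = 0.2016 V

0.2016 V


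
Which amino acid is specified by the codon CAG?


Standard genetic code lookup.
Codon CAG -> Gln

Gln


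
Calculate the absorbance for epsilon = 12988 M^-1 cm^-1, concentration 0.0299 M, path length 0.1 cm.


A = epsilon * c * l
A = 12988 * 0.0299 * 0.1
A = 38.8341

38.8341


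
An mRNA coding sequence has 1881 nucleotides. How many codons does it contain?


codons = nucleotides / 3
codons = 1881 / 3 = 627

627


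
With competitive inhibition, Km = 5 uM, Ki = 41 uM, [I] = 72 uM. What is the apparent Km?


Km_app = Km * (1 + [I]/Ki)
Km_app = 5 * (1 + 72/41)
Km_app = 13.7805 uM

13.7805 uM


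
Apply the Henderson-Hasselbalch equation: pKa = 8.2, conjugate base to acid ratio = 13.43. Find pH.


pH = pKa + log10([A-]/[HA])
pH = 8.2 + log10(13.43)
pH = 9.3281

9.3281


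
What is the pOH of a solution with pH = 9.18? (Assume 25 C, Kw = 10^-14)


pOH = 14 - pH
pOH = 14 - 9.18
pOH = 4.82

4.82


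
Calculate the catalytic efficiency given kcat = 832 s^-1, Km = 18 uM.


Catalytic efficiency = kcat / Km
= 832 / 18
= 46.2222 uM^-1*s^-1

46.2222 uM^-1*s^-1


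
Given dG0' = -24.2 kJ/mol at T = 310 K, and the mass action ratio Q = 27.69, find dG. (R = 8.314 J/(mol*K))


dG = dG0' + RT * ln(Q) / 1000
dG = -24.2 + 8.314 * 310 * ln(27.69) / 1000
dG = -15.6405 kJ/mol

-15.6405 kJ/mol


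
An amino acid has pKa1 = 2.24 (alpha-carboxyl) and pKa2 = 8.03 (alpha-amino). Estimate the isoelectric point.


pI = (pKa1 + pKa2) / 2
pI = (2.24 + 8.03) / 2
pI = 5.135

5.135


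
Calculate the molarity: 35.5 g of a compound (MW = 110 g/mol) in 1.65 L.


C = (mass / MW) / volume
C = (35.5 / 110) / 1.65
C = 0.1956 M

0.1956 M


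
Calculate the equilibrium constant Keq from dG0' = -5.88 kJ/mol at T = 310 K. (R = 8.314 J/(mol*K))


Keq = exp(-dG0 * 1000 / (R * T))
Keq = exp(-(-5.88) * 1000 / (8.314 * 310))
Keq = 9.7906

9.7906


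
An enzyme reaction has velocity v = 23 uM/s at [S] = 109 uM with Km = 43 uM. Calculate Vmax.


Vmax = v * (Km + [S]) / [S]
Vmax = 23 * (43 + 109) / 109
Vmax = 32.0734 uM/s

32.0734 uM/s


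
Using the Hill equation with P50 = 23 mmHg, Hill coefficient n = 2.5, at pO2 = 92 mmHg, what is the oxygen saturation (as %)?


Y = pO2^n / (P50^n + pO2^n)
Y = 92^2.5 / (23^2.5 + 92^2.5)
Y = 96.97%

96.97%


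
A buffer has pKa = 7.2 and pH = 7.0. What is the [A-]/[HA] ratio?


[A-]/[HA] = 10^(pH - pKa)
= 10^(7.0 - 7.2)
= 0.631

0.631


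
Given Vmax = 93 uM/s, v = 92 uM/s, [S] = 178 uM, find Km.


Km = [S] * (Vmax - v) / v
Km = 178 * (93 - 92) / 92
Km = 1.9348 uM

1.9348 uM


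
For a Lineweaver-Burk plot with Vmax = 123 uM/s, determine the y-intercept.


y-intercept = 1/Vmax
= 1/123
= 0.0081 s/uM

0.0081 s/uM


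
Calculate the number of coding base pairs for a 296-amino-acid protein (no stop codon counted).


Each amino acid = 1 codon = 3 bp
bp = 296 * 3 = 888 bp

888 bp


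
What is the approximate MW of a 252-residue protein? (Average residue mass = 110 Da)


MW = n_residues * 110 Da
MW = 252 * 110
MW = 27720 Da

27720 Da


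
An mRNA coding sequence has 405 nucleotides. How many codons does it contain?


codons = nucleotides / 3
codons = 405 / 3 = 135

135


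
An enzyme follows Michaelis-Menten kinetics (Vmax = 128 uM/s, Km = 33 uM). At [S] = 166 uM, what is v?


v = Vmax * [S] / (Km + [S])
v = 128 * 166 / (33 + 166)
v = 106.7739 uM/s

106.7739 uM/s


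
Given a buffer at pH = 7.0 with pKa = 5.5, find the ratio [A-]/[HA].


[A-]/[HA] = 10^(pH - pKa)
= 10^(7.0 - 5.5)
= 31.6228

31.6228


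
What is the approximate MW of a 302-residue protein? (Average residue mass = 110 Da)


MW = n_residues * 110 Da
MW = 302 * 110
MW = 33220 Da

33220 Da


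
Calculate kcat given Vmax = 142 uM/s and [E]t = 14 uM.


kcat = Vmax / [E]t
kcat = 142 / 14
kcat = 10.1429 s^-1

10.1429 s^-1


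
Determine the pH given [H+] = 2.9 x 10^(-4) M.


pH = -log10([H+])
pH = -log10(2.9 x 10^(-4))
pH = 3.5376

3.5376


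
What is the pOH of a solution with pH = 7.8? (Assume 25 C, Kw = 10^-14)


pOH = 14 - pH
pOH = 14 - 7.8
pOH = 6.2

6.2


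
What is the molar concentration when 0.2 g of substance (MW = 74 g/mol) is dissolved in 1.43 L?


C = (mass / MW) / volume
C = (0.2 / 74) / 1.43
C = 0.0019 M

0.0019 M


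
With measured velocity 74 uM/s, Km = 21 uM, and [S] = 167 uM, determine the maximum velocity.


Vmax = v * (Km + [S]) / [S]
Vmax = 74 * (21 + 167) / 167
Vmax = 83.3054 uM/s

83.3054 uM/s


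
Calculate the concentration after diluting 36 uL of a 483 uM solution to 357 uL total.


C2 = C1 * V1 / V2
C2 = 483 * 36 / 357
C2 = 48.7059 uM

48.7059 uM


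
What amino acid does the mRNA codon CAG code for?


Standard genetic code lookup.
Codon CAG -> Gln

Gln


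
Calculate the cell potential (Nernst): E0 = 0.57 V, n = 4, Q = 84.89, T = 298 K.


E = E0 - (RT/nF) * ln(Q)
E = 0.57 - (8.314 * 298 / (4 * 96485)) * ln(84.89)
E = 0.5415 V

0.5415 V


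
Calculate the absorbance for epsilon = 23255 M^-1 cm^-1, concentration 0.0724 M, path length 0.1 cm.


A = epsilon * c * l
A = 23255 * 0.0724 * 0.1
A = 168.3662

168.3662


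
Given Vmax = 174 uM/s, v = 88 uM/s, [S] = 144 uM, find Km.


Km = [S] * (Vmax - v) / v
Km = 144 * (174 - 88) / 88
Km = 140.7273 uM

140.7273 uM


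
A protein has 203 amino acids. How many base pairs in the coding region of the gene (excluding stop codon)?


Each amino acid = 1 codon = 3 bp
bp = 203 * 3 = 609 bp

609 bp


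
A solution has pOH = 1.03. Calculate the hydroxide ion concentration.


[OH-] = 10^(-pOH)
[OH-] = 10^(-1.03)
[OH-] = 0.0933 M

0.0933 M


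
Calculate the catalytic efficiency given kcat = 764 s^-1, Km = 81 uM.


Catalytic efficiency = kcat / Km
= 764 / 81
= 9.4321 uM^-1*s^-1

9.4321 uM^-1*s^-1


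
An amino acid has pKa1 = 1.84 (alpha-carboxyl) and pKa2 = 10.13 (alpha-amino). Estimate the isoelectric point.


pI = (pKa1 + pKa2) / 2
pI = (1.84 + 10.13) / 2
pI = 5.985

5.985


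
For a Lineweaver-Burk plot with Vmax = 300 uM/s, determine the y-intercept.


y-intercept = 1/Vmax
= 1/300
= 0.0033 s/uM

0.0033 s/uM


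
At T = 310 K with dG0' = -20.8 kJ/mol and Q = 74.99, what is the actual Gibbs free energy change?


dG = dG0' + RT * ln(Q) / 1000
dG = -20.8 + 8.314 * 310 * ln(74.99) / 1000
dG = -9.6727 kJ/mol

-9.6727 kJ/mol


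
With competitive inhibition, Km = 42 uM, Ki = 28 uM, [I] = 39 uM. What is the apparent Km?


Km_app = Km * (1 + [I]/Ki)
Km_app = 42 * (1 + 39/28)
Km_app = 100.5 uM

100.5 uM


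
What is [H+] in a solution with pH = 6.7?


[H+] = 10^(-pH)
[H+] = 10^(-6.7)
[H+] = 1.995e-07 M

1.995e-07 M


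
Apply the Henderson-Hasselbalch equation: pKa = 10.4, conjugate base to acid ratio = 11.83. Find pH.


pH = pKa + log10([A-]/[HA])
pH = 10.4 + log10(11.83)
pH = 11.473

11.473


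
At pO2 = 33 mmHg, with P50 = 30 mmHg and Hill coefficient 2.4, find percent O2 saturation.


Y = pO2^n / (P50^n + pO2^n)
Y = 33^2.4 / (30^2.4 + 33^2.4)
Y = 55.69%

55.69%


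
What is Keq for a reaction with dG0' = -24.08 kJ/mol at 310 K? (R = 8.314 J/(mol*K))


Keq = exp(-dG0 * 1000 / (R * T))
Keq = exp(-(-24.08) * 1000 / (8.314 * 310))
Keq = 11418.2246

11418.2246


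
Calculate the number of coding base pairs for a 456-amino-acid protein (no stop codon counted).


Each amino acid = 1 codon = 3 bp
bp = 456 * 3 = 1368 bp

1368 bp


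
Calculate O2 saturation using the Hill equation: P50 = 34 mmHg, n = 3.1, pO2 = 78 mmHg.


Y = pO2^n / (P50^n + pO2^n)
Y = 78^3.1 / (34^3.1 + 78^3.1)
Y = 92.92%

92.92%


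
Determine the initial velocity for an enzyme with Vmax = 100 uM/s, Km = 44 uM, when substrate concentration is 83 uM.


v = Vmax * [S] / (Km + [S])
v = 100 * 83 / (44 + 83)
v = 65.3543 uM/s

65.3543 uM/s


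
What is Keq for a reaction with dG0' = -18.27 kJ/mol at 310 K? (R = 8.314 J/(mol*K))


Keq = exp(-dG0 * 1000 / (R * T))
Keq = exp(-(-18.27) * 1000 / (8.314 * 310))
Keq = 1198.3536

1198.3536


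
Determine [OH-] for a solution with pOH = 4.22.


[OH-] = 10^(-pOH)
[OH-] = 10^(-4.22)
[OH-] = 6.026e-05 M

6.026e-05 M


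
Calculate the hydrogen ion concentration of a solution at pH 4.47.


[H+] = 10^(-pH)
[H+] = 10^(-4.47)
[H+] = 3.388e-05 M

3.388e-05 M


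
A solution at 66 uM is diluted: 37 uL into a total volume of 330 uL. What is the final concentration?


C2 = C1 * V1 / V2
C2 = 66 * 37 / 330
C2 = 7.4 uM

7.4 uM


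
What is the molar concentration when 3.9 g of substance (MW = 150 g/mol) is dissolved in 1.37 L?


C = (mass / MW) / volume
C = (3.9 / 150) / 1.37
C = 0.019 M

0.019 M


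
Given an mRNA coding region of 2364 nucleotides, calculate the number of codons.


codons = nucleotides / 3
codons = 2364 / 3 = 788

788


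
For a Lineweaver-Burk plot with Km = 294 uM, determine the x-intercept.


x-intercept = -1/Km
= -1/294
= -0.0034 1/uM

-0.0034 1/uM


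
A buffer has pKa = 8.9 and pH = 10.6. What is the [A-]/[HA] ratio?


[A-]/[HA] = 10^(pH - pKa)
= 10^(10.6 - 8.9)
= 50.1187

50.1187


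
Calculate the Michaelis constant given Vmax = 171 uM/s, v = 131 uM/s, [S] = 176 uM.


Km = [S] * (Vmax - v) / v
Km = 176 * (171 - 131) / 131
Km = 53.7405 uM

53.7405 uM


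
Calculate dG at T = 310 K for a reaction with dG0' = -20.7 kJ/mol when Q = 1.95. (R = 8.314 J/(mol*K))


dG = dG0' + RT * ln(Q) / 1000
dG = -20.7 + 8.314 * 310 * ln(1.95) / 1000
dG = -18.9788 kJ/mol

-18.9788 kJ/mol


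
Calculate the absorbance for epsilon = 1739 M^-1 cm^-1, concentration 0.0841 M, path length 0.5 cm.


A = epsilon * c * l
A = 1739 * 0.0841 * 0.5
A = 73.1249

73.1249


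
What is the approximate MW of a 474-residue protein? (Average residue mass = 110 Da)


MW = n_residues * 110 Da
MW = 474 * 110
MW = 52140 Da

52140 Da


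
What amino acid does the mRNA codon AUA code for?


Standard genetic code lookup.
Codon AUA -> Ile

Ile


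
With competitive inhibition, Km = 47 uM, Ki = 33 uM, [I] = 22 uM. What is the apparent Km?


Km_app = Km * (1 + [I]/Ki)
Km_app = 47 * (1 + 22/33)
Km_app = 78.3333 uM

78.3333 uM


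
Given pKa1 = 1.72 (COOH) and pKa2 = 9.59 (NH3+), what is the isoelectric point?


pI = (pKa1 + pKa2) / 2
pI = (1.72 + 9.59) / 2
pI = 5.655

5.655


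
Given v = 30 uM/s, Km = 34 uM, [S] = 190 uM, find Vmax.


Vmax = v * (Km + [S]) / [S]
Vmax = 30 * (34 + 190) / 190
Vmax = 35.3684 uM/s

35.3684 uM/s


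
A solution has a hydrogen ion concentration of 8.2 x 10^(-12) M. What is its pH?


pH = -log10([H+])
pH = -log10(8.2 x 10^(-12))
pH = 11.0862

11.0862


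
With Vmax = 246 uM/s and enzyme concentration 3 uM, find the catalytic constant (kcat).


kcat = Vmax / [E]t
kcat = 246 / 3
kcat = 82.0 s^-1

82.0 s^-1


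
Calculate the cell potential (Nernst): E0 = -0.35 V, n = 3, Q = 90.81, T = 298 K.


E = E0 - (RT/nF) * ln(Q)
E = -0.35 - (8.314 * 298 / (3 * 96485)) * ln(90.81)
E = -0.3886 V

-0.3886 V


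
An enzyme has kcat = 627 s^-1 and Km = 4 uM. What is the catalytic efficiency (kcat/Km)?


Catalytic efficiency = kcat / Km
= 627 / 4
= 156.75 uM^-1*s^-1

156.75 uM^-1*s^-1


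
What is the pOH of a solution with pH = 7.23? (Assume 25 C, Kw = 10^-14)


pOH = 14 - pH
pOH = 14 - 7.23
pOH = 6.77

6.77


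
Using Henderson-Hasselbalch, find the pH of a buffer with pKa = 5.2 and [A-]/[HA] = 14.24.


pH = pKa + log10([A-]/[HA])
pH = 5.2 + log10(14.24)
pH = 6.3535

6.3535


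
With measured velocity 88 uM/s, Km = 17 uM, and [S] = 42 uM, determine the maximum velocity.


Vmax = v * (Km + [S]) / [S]
Vmax = 88 * (17 + 42) / 42
Vmax = 123.619 uM/s

123.619 uM/s


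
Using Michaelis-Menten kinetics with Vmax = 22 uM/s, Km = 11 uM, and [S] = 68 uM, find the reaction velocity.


v = Vmax * [S] / (Km + [S])
v = 22 * 68 / (11 + 68)
v = 18.9367 uM/s

18.9367 uM/s


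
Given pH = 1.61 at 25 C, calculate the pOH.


pOH = 14 - pH
pOH = 14 - 1.61
pOH = 12.39

12.39


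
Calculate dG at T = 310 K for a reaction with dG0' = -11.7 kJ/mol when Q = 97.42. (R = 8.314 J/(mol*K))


dG = dG0' + RT * ln(Q) / 1000
dG = -11.7 + 8.314 * 310 * ln(97.42) / 1000
dG = 0.1017 kJ/mol

0.1017 kJ/mol


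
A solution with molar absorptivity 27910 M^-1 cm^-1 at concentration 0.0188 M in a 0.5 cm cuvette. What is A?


A = epsilon * c * l
A = 27910 * 0.0188 * 0.5
A = 262.354

262.354


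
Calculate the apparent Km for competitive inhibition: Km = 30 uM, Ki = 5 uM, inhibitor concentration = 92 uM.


Km_app = Km * (1 + [I]/Ki)
Km_app = 30 * (1 + 92/5)
Km_app = 582.0 uM

582.0 uM


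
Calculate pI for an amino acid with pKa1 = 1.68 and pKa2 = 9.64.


pI = (pKa1 + pKa2) / 2
pI = (1.68 + 9.64) / 2
pI = 5.66

5.66


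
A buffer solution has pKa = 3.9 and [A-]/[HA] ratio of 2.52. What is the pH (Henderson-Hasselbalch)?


pH = pKa + log10([A-]/[HA])
pH = 3.9 + log10(2.52)
pH = 4.3014

4.3014


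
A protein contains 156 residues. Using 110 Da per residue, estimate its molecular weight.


MW = n_residues * 110 Da
MW = 156 * 110
MW = 17160 Da

17160 Da


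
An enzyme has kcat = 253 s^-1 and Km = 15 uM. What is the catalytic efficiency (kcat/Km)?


Catalytic efficiency = kcat / Km
= 253 / 15
= 16.8667 uM^-1*s^-1

16.8667 uM^-1*s^-1


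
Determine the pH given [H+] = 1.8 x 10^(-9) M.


pH = -log10([H+])
pH = -log10(1.8 x 10^(-9))
pH = 8.7447

8.7447


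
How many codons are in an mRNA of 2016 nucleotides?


codons = nucleotides / 3
codons = 2016 / 3 = 672

672


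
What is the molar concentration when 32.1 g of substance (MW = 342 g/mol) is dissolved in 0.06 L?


C = (mass / MW) / volume
C = (32.1 / 342) / 0.06
C = 1.5643 M

1.5643 M


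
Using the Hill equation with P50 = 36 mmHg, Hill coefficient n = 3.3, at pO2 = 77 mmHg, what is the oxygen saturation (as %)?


Y = pO2^n / (P50^n + pO2^n)
Y = 77^3.3 / (36^3.3 + 77^3.3)
Y = 92.48%

92.48%


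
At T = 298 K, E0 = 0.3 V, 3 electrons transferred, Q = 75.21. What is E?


E = E0 - (RT/nF) * ln(Q)
E = 0.3 - (8.314 * 298 / (3 * 96485)) * ln(75.21)
E = 0.263 V

0.263 V


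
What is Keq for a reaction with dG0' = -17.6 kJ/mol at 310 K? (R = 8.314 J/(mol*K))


Keq = exp(-dG0 * 1000 / (R * T))
Keq = exp(-(-17.6) * 1000 / (8.314 * 310))
Keq = 924.0313

924.0313


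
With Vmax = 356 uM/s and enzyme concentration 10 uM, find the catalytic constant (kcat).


kcat = Vmax / [E]t
kcat = 356 / 10
kcat = 35.6 s^-1

35.6 s^-1


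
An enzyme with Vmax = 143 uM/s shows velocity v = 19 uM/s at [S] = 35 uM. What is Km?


Km = [S] * (Vmax - v) / v
Km = 35 * (143 - 19) / 19
Km = 228.4211 uM

228.4211 uM


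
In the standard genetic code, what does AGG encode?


Standard genetic code lookup.
Codon AGG -> Arg

Arg


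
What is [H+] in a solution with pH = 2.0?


[H+] = 10^(-pH)
[H+] = 10^(-2.0)
[H+] = 0.01 M

0.01 M


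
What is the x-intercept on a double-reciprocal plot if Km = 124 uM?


x-intercept = -1/Km
= -1/124
= -0.0081 1/uM

-0.0081 1/uM


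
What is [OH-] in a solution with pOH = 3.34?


[OH-] = 10^(-pOH)
[OH-] = 10^(-3.34)
[OH-] = 4.571e-04 M

4.571e-04 M


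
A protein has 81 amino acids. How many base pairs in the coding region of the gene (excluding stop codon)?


Each amino acid = 1 codon = 3 bp
bp = 81 * 3 = 243 bp

243 bp


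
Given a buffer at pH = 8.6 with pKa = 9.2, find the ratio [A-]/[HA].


[A-]/[HA] = 10^(pH - pKa)
= 10^(8.6 - 9.2)
= 0.2512

0.2512


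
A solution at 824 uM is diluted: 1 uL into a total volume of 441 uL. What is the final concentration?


C2 = C1 * V1 / V2
C2 = 824 * 1 / 441
C2 = 1.8685 uM

1.8685 uM


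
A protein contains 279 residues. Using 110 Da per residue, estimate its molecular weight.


MW = n_residues * 110 Da
MW = 279 * 110
MW = 30690 Da

30690 Da


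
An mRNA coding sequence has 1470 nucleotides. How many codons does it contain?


codons = nucleotides / 3
codons = 1470 / 3 = 490

490


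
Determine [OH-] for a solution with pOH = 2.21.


[OH-] = 10^(-pOH)
[OH-] = 10^(-2.21)
[OH-] = 0.0062 M

0.0062 M


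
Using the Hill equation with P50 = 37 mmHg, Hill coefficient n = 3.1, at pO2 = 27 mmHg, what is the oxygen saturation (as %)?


Y = pO2^n / (P50^n + pO2^n)
Y = 27^3.1 / (37^3.1 + 27^3.1)
Y = 27.35%

27.35%


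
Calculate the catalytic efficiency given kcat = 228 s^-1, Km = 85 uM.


Catalytic efficiency = kcat / Km
= 228 / 85
= 2.6824 uM^-1*s^-1

2.6824 uM^-1*s^-1


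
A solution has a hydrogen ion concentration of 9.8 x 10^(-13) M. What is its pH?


pH = -log10([H+])
pH = -log10(9.8 x 10^(-13))
pH = 12.0088

12.0088


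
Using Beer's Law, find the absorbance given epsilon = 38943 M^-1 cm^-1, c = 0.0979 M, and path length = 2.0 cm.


A = epsilon * c * l
A = 38943 * 0.0979 * 2.0
A = 7625.0394

7625.0394


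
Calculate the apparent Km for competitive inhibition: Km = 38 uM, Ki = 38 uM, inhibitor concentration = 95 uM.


Km_app = Km * (1 + [I]/Ki)
Km_app = 38 * (1 + 95/38)
Km_app = 133.0 uM

133.0 uM


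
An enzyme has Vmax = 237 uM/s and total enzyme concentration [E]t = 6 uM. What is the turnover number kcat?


kcat = Vmax / [E]t
kcat = 237 / 6
kcat = 39.5 s^-1

39.5 s^-1


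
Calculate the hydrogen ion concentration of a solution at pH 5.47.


[H+] = 10^(-pH)
[H+] = 10^(-5.47)
[H+] = 3.388e-06 M

3.388e-06 M


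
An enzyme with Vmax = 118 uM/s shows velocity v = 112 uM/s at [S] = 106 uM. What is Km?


Km = [S] * (Vmax - v) / v
Km = 106 * (118 - 112) / 112
Km = 5.6786 uM

5.6786 uM


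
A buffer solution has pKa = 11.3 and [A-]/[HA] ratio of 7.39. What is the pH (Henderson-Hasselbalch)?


pH = pKa + log10([A-]/[HA])
pH = 11.3 + log10(7.39)
pH = 12.1686

12.1686


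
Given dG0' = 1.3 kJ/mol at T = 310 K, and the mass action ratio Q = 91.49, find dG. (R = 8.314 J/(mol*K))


dG = dG0' + RT * ln(Q) / 1000
dG = 1.3 + 8.314 * 310 * ln(91.49) / 1000
dG = 12.9399 kJ/mol

12.9399 kJ/mol


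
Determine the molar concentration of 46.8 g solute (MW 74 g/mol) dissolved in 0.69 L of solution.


C = (mass / MW) / volume
C = (46.8 / 74) / 0.69
C = 0.9166 M

0.9166 M


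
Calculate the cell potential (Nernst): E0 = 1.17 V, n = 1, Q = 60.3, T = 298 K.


E = E0 - (RT/nF) * ln(Q)
E = 1.17 - (8.314 * 298 / (1 * 96485)) * ln(60.3)
E = 1.0647 V

1.0647 V


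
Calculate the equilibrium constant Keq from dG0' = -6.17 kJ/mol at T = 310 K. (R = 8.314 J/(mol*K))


Keq = exp(-dG0 * 1000 / (R * T))
Keq = exp(-(-6.17) * 1000 / (8.314 * 310))
Keq = 10.9566

10.9566


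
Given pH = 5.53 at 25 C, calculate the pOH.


pOH = 14 - pH
pOH = 14 - 5.53
pOH = 8.47

8.47


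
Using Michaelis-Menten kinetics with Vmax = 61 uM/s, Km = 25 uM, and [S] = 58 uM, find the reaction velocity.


v = Vmax * [S] / (Km + [S])
v = 61 * 58 / (25 + 58)
v = 42.6265 uM/s

42.6265 uM/s


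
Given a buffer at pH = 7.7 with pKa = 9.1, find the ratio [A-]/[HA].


[A-]/[HA] = 10^(pH - pKa)
= 10^(7.7 - 9.1)
= 0.0398

0.0398


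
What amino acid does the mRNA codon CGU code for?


Standard genetic code lookup.
Codon CGU -> Arg

Arg


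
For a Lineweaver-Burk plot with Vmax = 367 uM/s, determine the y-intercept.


y-intercept = 1/Vmax
= 1/367
= 0.0027 s/uM

0.0027 s/uM


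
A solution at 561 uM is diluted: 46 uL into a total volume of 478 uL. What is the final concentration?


C2 = C1 * V1 / V2
C2 = 561 * 46 / 478
C2 = 53.9874 uM

53.9874 uM


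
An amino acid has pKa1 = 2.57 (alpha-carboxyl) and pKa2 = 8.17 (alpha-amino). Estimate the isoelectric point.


pI = (pKa1 + pKa2) / 2
pI = (2.57 + 8.17) / 2
pI = 5.37

5.37


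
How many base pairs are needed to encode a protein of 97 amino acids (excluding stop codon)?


Each amino acid = 1 codon = 3 bp
bp = 97 * 3 = 291 bp

291 bp


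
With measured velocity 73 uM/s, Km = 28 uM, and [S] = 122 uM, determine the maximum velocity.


Vmax = v * (Km + [S]) / [S]
Vmax = 73 * (28 + 122) / 122
Vmax = 89.7541 uM/s

89.7541 uM/s


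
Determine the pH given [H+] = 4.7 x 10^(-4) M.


pH = -log10([H+])
pH = -log10(4.7 x 10^(-4))
pH = 3.3279

3.3279


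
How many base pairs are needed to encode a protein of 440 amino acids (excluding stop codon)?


Each amino acid = 1 codon = 3 bp
bp = 440 * 3 = 1320 bp

1320 bp


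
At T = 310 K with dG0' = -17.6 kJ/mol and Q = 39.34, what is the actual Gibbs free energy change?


dG = dG0' + RT * ln(Q) / 1000
dG = -17.6 + 8.314 * 310 * ln(39.34) / 1000
dG = -8.1354 kJ/mol

-8.1354 kJ/mol


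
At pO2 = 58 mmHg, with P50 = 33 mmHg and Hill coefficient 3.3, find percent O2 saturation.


Y = pO2^n / (P50^n + pO2^n)
Y = 58^3.3 / (33^3.3 + 58^3.3)
Y = 86.54%

86.54%


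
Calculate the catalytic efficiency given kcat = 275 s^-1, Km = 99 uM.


Catalytic efficiency = kcat / Km
= 275 / 99
= 2.7778 uM^-1*s^-1

2.7778 uM^-1*s^-1


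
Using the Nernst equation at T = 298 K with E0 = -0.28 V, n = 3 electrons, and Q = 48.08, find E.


E = E0 - (RT/nF) * ln(Q)
E = -0.28 - (8.314 * 298 / (3 * 96485)) * ln(48.08)
E = -0.3131 V

-0.3131 V


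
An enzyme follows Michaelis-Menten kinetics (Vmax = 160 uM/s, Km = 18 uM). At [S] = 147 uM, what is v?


v = Vmax * [S] / (Km + [S])
v = 160 * 147 / (18 + 147)
v = 142.5455 uM/s

142.5455 uM/s


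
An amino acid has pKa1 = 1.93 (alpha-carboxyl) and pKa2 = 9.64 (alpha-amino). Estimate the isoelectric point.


pI = (pKa1 + pKa2) / 2
pI = (1.93 + 9.64) / 2
pI = 5.785

5.785


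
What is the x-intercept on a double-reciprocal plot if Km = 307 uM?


x-intercept = -1/Km
= -1/307
= -0.0033 1/uM

-0.0033 1/uM


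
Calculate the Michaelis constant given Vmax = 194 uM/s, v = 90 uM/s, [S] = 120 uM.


Km = [S] * (Vmax - v) / v
Km = 120 * (194 - 90) / 90
Km = 138.6667 uM

138.6667 uM


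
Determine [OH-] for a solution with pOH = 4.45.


[OH-] = 10^(-pOH)
[OH-] = 10^(-4.45)
[OH-] = 3.548e-05 M

3.548e-05 M


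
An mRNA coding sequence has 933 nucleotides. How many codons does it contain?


codons = nucleotides / 3
codons = 933 / 3 = 311

311


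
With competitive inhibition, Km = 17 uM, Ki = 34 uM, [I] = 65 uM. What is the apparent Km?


Km_app = Km * (1 + [I]/Ki)
Km_app = 17 * (1 + 65/34)
Km_app = 49.5 uM

49.5 uM


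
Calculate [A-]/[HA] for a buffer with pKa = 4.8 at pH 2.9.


[A-]/[HA] = 10^(pH - pKa)
= 10^(2.9 - 4.8)
= 0.0126

0.0126


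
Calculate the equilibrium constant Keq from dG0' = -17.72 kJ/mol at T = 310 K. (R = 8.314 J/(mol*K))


Keq = exp(-dG0 * 1000 / (R * T))
Keq = exp(-(-17.72) * 1000 / (8.314 * 310))
Keq = 968.0711

968.0711


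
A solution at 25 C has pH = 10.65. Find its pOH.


pOH = 14 - pH
pOH = 14 - 10.65
pOH = 3.35

3.35


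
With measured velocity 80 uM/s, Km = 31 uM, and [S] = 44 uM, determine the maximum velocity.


Vmax = v * (Km + [S]) / [S]
Vmax = 80 * (31 + 44) / 44
Vmax = 136.3636 uM/s

136.3636 uM/s


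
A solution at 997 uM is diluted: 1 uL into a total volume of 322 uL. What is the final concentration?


C2 = C1 * V1 / V2
C2 = 997 * 1 / 322
C2 = 3.0963 uM

3.0963 uM


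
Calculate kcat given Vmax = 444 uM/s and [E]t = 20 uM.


kcat = Vmax / [E]t
kcat = 444 / 20
kcat = 22.2 s^-1

22.2 s^-1


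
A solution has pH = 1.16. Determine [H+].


[H+] = 10^(-pH)
[H+] = 10^(-1.16)
[H+] = 0.0692 M

0.0692 M


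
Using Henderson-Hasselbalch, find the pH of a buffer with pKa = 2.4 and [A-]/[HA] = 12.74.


pH = pKa + log10([A-]/[HA])
pH = 2.4 + log10(12.74)
pH = 3.5052

3.5052


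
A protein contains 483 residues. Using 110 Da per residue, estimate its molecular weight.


MW = n_residues * 110 Da
MW = 483 * 110
MW = 53130 Da

53130 Da


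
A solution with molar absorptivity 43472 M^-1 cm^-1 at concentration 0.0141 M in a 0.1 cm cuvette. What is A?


A = epsilon * c * l
A = 43472 * 0.0141 * 0.1
A = 61.2955

61.2955


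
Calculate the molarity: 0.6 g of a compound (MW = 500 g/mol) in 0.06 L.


C = (mass / MW) / volume
C = (0.6 / 500) / 0.06
C = 0.02 M

0.02 M


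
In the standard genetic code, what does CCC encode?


Standard genetic code lookup.
Codon CCC -> Pro

Pro


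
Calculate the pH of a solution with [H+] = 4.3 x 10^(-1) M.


pH = -log10([H+])
pH = -log10(4.3 x 10^(-1))
pH = 0.3665

0.3665


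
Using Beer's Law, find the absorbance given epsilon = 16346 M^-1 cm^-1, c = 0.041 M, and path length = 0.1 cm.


A = epsilon * c * l
A = 16346 * 0.041 * 0.1
A = 67.0186

67.0186


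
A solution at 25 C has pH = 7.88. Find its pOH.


pOH = 14 - pH
pOH = 14 - 7.88
pOH = 6.12

6.12


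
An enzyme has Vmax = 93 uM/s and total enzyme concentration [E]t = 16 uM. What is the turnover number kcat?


kcat = Vmax / [E]t
kcat = 93 / 16
kcat = 5.8125 s^-1

5.8125 s^-1


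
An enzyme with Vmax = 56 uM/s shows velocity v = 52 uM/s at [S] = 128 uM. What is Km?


Km = [S] * (Vmax - v) / v
Km = 128 * (56 - 52) / 52
Km = 9.8462 uM

9.8462 uM


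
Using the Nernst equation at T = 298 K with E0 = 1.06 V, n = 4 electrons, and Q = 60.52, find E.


E = E0 - (RT/nF) * ln(Q)
E = 1.06 - (8.314 * 298 / (4 * 96485)) * ln(60.52)
E = 1.0337 V

1.0337 V


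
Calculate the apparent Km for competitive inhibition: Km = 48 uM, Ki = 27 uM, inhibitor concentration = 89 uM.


Km_app = Km * (1 + [I]/Ki)
Km_app = 48 * (1 + 89/27)
Km_app = 206.2222 uM

206.2222 uM


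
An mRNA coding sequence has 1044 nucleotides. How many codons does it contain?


codons = nucleotides / 3
codons = 1044 / 3 = 348

348


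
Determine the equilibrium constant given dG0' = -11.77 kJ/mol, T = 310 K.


Keq = exp(-dG0 * 1000 / (R * T))
Keq = exp(-(-11.77) * 1000 / (8.314 * 310))
Keq = 96.2283

96.2283


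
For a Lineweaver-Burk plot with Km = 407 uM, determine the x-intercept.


x-intercept = -1/Km
= -1/407
= -0.0025 1/uM

-0.0025 1/uM


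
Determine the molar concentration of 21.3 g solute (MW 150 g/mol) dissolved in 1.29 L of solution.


C = (mass / MW) / volume
C = (21.3 / 150) / 1.29
C = 0.1101 M

0.1101 M


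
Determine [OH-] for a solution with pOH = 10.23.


[OH-] = 10^(-pOH)
[OH-] = 10^(-10.23)
[OH-] = 5.888e-11 M

5.888e-11 M


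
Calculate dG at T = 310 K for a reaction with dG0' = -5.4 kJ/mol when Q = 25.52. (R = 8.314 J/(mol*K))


dG = dG0' + RT * ln(Q) / 1000
dG = -5.4 + 8.314 * 310 * ln(25.52) / 1000
dG = 2.9492 kJ/mol

2.9492 kJ/mol


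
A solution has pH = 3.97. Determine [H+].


[H+] = 10^(-pH)
[H+] = 10^(-3.97)
[H+] = 1.072e-04 M

1.072e-04 M


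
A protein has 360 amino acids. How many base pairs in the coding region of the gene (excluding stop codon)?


Each amino acid = 1 codon = 3 bp
bp = 360 * 3 = 1080 bp

1080 bp


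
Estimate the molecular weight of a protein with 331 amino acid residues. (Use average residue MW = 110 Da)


MW = n_residues * 110 Da
MW = 331 * 110
MW = 36410 Da

36410 Da


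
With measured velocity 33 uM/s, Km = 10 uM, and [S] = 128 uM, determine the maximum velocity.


Vmax = v * (Km + [S]) / [S]
Vmax = 33 * (10 + 128) / 128
Vmax = 35.5781 uM/s

35.5781 uM/s


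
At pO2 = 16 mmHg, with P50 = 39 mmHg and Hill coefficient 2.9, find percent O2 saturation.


Y = pO2^n / (P50^n + pO2^n)
Y = 16^2.9 / (39^2.9 + 16^2.9)
Y = 7.02%

7.02%


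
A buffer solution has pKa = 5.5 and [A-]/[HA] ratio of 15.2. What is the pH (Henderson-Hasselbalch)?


pH = pKa + log10([A-]/[HA])
pH = 5.5 + log10(15.2)
pH = 6.6818

6.6818


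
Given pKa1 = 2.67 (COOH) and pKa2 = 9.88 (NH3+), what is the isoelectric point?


pI = (pKa1 + pKa2) / 2
pI = (2.67 + 9.88) / 2
pI = 6.275

6.275


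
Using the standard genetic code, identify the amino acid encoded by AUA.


Standard genetic code lookup.
Codon AUA -> Ile

Ile


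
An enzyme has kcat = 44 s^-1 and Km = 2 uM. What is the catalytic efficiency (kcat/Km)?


Catalytic efficiency = kcat / Km
= 44 / 2
= 22.0 uM^-1*s^-1

22.0 uM^-1*s^-1


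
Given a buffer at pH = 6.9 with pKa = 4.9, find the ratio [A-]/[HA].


[A-]/[HA] = 10^(pH - pKa)
= 10^(6.9 - 4.9)
= 100.0

100.0


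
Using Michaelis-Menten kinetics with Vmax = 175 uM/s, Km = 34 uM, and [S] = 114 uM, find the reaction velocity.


v = Vmax * [S] / (Km + [S])
v = 175 * 114 / (34 + 114)
v = 134.7973 uM/s

134.7973 uM/s


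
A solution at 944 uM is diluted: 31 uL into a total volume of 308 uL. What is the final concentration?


C2 = C1 * V1 / V2
C2 = 944 * 31 / 308
C2 = 95.013 uM

95.013 uM


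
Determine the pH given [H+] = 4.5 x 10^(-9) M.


pH = -log10([H+])
pH = -log10(4.5 x 10^(-9))
pH = 8.3468

8.3468


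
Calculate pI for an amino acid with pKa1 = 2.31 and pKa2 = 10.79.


pI = (pKa1 + pKa2) / 2
pI = (2.31 + 10.79) / 2
pI = 6.55

6.55


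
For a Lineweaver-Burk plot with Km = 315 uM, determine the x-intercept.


x-intercept = -1/Km
= -1/315
= -0.0032 1/uM

-0.0032 1/uM


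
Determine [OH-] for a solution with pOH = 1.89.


[OH-] = 10^(-pOH)
[OH-] = 10^(-1.89)
[OH-] = 0.0129 M

0.0129 M


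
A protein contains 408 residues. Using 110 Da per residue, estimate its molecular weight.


MW = n_residues * 110 Da
MW = 408 * 110
MW = 44880 Da

44880 Da


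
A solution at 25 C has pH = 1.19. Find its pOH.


pOH = 14 - pH
pOH = 14 - 1.19
pOH = 12.81

12.81


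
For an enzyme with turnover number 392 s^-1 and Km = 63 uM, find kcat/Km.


Catalytic efficiency = kcat / Km
= 392 / 63
= 6.2222 uM^-1*s^-1

6.2222 uM^-1*s^-1


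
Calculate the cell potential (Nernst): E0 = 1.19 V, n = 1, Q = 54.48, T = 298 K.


E = E0 - (RT/nF) * ln(Q)
E = 1.19 - (8.314 * 298 / (1 * 96485)) * ln(54.48)
E = 1.0873 V

1.0873 V


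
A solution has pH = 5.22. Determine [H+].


[H+] = 10^(-pH)
[H+] = 10^(-5.22)
[H+] = 6.026e-06 M

6.026e-06 M


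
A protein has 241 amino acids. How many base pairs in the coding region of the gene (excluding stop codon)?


Each amino acid = 1 codon = 3 bp
bp = 241 * 3 = 723 bp

723 bp


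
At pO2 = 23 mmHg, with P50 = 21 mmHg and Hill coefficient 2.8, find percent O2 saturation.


Y = pO2^n / (P50^n + pO2^n)
Y = 23^2.8 / (21^2.8 + 23^2.8)
Y = 56.33%

56.33%


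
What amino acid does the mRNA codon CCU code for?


Standard genetic code lookup.
Codon CCU -> Pro

Pro


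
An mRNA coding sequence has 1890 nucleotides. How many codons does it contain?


codons = nucleotides / 3
codons = 1890 / 3 = 630

630


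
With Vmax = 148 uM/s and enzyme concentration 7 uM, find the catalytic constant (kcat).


kcat = Vmax / [E]t
kcat = 148 / 7
kcat = 21.1429 s^-1

21.1429 s^-1


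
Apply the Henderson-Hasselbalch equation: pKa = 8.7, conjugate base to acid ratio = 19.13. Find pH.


pH = pKa + log10([A-]/[HA])
pH = 8.7 + log10(19.13)
pH = 9.9817

9.9817


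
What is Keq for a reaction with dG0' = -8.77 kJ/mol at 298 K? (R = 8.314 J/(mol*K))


Keq = exp(-dG0 * 1000 / (R * T))
Keq = exp(-(-8.77) * 1000 / (8.314 * 298))
Keq = 34.4585

34.4585


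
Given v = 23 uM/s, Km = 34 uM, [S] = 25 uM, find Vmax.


Vmax = v * (Km + [S]) / [S]
Vmax = 23 * (34 + 25) / 25
Vmax = 54.28 uM/s

54.28 uM/s


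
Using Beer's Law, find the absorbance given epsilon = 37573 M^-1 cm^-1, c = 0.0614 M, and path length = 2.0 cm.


A = epsilon * c * l
A = 37573 * 0.0614 * 2.0
A = 4613.9644

4613.9644


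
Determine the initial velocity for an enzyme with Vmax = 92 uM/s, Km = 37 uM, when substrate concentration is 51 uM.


v = Vmax * [S] / (Km + [S])
v = 92 * 51 / (37 + 51)
v = 53.3182 uM/s

53.3182 uM/s


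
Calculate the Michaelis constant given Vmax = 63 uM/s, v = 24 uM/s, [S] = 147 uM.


Km = [S] * (Vmax - v) / v
Km = 147 * (63 - 24) / 24
Km = 238.875 uM

238.875 uM


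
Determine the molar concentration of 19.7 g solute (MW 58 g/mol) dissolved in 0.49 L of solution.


C = (mass / MW) / volume
C = (19.7 / 58) / 0.49
C = 0.6932 M

0.6932 M


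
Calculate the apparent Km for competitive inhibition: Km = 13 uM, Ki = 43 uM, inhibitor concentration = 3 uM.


Km_app = Km * (1 + [I]/Ki)
Km_app = 13 * (1 + 3/43)
Km_app = 13.907 uM

13.907 uM


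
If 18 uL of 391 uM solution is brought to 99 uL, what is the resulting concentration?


C2 = C1 * V1 / V2
C2 = 391 * 18 / 99
C2 = 71.0909 uM

71.0909 uM


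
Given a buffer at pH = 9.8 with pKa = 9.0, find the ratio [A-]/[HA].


[A-]/[HA] = 10^(pH - pKa)
= 10^(9.8 - 9.0)
= 6.3096

6.3096


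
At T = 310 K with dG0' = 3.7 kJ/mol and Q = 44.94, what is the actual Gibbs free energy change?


dG = dG0' + RT * ln(Q) / 1000
dG = 3.7 + 8.314 * 310 * ln(44.94) / 1000
dG = 13.5076 kJ/mol

13.5076 kJ/mol


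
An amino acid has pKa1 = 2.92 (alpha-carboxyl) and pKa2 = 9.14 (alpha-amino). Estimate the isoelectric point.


pI = (pKa1 + pKa2) / 2
pI = (2.92 + 9.14) / 2
pI = 6.03

6.03


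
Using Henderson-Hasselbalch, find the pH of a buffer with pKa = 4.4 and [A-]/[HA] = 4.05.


pH = pKa + log10([A-]/[HA])
pH = 4.4 + log10(4.05)
pH = 5.0075

5.0075


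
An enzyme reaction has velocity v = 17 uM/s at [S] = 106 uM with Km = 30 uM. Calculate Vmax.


Vmax = v * (Km + [S]) / [S]
Vmax = 17 * (30 + 106) / 106
Vmax = 21.8113 uM/s

21.8113 uM/s


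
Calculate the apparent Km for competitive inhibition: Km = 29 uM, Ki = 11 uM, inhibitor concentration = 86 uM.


Km_app = Km * (1 + [I]/Ki)
Km_app = 29 * (1 + 86/11)
Km_app = 255.7273 uM

255.7273 uM


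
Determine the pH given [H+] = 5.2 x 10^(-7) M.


pH = -log10([H+])
pH = -log10(5.2 x 10^(-7))
pH = 6.284

6.284


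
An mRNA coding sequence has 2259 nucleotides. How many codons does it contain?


codons = nucleotides / 3
codons = 2259 / 3 = 753

753


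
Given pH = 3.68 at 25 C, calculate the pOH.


pOH = 14 - pH
pOH = 14 - 3.68
pOH = 10.32

10.32


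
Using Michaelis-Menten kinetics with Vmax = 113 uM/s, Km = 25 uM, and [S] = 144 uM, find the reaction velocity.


v = Vmax * [S] / (Km + [S])
v = 113 * 144 / (25 + 144)
v = 96.284 uM/s

96.284 uM/s


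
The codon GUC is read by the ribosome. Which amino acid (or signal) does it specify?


Standard genetic code lookup.
Codon GUC -> Val

Val


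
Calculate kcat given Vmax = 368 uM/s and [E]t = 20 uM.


kcat = Vmax / [E]t
kcat = 368 / 20
kcat = 18.4 s^-1

18.4 s^-1


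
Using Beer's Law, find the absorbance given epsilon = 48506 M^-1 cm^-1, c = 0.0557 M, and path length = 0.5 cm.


A = epsilon * c * l
A = 48506 * 0.0557 * 0.5
A = 1350.8921

1350.8921


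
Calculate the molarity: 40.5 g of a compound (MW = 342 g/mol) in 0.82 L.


C = (mass / MW) / volume
C = (40.5 / 342) / 0.82
C = 0.1444 M

0.1444 M


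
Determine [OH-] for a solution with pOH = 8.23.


[OH-] = 10^(-pOH)
[OH-] = 10^(-8.23)
[OH-] = 5.888e-09 M

5.888e-09 M


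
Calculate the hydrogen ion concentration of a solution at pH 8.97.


[H+] = 10^(-pH)
[H+] = 10^(-8.97)
[H+] = 1.072e-09 M

1.072e-09 M


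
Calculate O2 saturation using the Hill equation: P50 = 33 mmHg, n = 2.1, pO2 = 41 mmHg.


Y = pO2^n / (P50^n + pO2^n)
Y = 41^2.1 / (33^2.1 + 41^2.1)
Y = 61.2%

61.2%


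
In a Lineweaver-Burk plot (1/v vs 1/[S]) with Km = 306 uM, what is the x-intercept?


x-intercept = -1/Km
= -1/306
= -0.0033 1/uM

-0.0033 1/uM


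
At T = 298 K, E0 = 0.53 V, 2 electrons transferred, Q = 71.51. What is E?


E = E0 - (RT/nF) * ln(Q)
E = 0.53 - (8.314 * 298 / (2 * 96485)) * ln(71.51)
E = 0.4752 V

0.4752 V


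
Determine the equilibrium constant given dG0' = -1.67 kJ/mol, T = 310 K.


Keq = exp(-dG0 * 1000 / (R * T))
Keq = exp(-(-1.67) * 1000 / (8.314 * 310))
Keq = 1.9116

1.9116


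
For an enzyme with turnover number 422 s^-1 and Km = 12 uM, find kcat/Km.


Catalytic efficiency = kcat / Km
= 422 / 12
= 35.1667 uM^-1*s^-1

35.1667 uM^-1*s^-1


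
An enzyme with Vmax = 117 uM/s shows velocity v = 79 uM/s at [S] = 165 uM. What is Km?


Km = [S] * (Vmax - v) / v
Km = 165 * (117 - 79) / 79
Km = 79.3671 uM

79.3671 uM


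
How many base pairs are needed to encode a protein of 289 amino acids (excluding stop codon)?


Each amino acid = 1 codon = 3 bp
bp = 289 * 3 = 867 bp

867 bp


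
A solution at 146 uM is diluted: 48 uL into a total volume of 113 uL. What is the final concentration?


C2 = C1 * V1 / V2
C2 = 146 * 48 / 113
C2 = 62.0177 uM

62.0177 uM


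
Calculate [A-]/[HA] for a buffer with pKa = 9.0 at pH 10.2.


[A-]/[HA] = 10^(pH - pKa)
= 10^(10.2 - 9.0)
= 15.8489

15.8489


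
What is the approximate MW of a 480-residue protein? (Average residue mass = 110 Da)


MW = n_residues * 110 Da
MW = 480 * 110
MW = 52800 Da

52800 Da


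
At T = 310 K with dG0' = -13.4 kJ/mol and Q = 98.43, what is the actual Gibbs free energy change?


dG = dG0' + RT * ln(Q) / 1000
dG = -13.4 + 8.314 * 310 * ln(98.43) / 1000
dG = -1.5717 kJ/mol

-1.5717 kJ/mol


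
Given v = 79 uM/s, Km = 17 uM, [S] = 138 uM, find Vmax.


Vmax = v * (Km + [S]) / [S]
Vmax = 79 * (17 + 138) / 138
Vmax = 88.7319 uM/s

88.7319 uM/s


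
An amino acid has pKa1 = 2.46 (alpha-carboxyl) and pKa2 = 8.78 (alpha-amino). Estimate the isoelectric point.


pI = (pKa1 + pKa2) / 2
pI = (2.46 + 8.78) / 2
pI = 5.62

5.62


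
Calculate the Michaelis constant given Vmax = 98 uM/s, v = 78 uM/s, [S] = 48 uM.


Km = [S] * (Vmax - v) / v
Km = 48 * (98 - 78) / 78
Km = 12.3077 uM

12.3077 uM


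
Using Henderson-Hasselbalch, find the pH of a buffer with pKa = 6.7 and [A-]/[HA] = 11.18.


pH = pKa + log10([A-]/[HA])
pH = 6.7 + log10(11.18)
pH = 7.7484

7.7484
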